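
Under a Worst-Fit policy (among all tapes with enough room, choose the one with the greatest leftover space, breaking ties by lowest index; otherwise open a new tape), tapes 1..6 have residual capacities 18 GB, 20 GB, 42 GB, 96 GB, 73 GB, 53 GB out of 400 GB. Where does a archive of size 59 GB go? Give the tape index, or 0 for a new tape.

4

Tapes with room: tape 4 (96 GB), tape 5 (73 GB).
Most room is tape 4 with 96 GB free.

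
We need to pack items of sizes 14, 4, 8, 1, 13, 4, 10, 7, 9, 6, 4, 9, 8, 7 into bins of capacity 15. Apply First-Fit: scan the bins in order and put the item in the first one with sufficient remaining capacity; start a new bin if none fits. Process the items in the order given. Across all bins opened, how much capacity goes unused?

16

bin 1: place 14, 1 left
bin 2: place 4, 11 left
bin 2: place 8, 3 left
bin 1: place 1, 0 left
bin 3: place 13, 2 left
bin 4: place 4, 11 left
bin 4: place 10, 1 left
bin 5: place 7, 8 left
bin 6: place 9, 6 left
bin 5: place 6, 2 left
bin 6: place 4, 2 left
bin 7: place 9, 6 left
bin 8: place 8, 7 left
bin 8: place 7, 0 left
8 bins × 15 = 120; used 104; unused 16.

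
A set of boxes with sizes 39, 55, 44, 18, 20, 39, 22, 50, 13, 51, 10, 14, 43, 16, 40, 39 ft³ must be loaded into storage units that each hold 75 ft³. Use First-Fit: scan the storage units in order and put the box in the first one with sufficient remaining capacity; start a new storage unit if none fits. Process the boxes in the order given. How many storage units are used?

9

storage unit 1: place 39 ft³, 36 ft³ left
storage unit 2: place 55 ft³, 20 ft³ left
storage unit 3: place 44 ft³, 31 ft³ left
storage unit 1: place 18 ft³, 18 ft³ left
storage unit 2: place 20 ft³, 0 ft³ left
storage unit 4: place 39 ft³, 36 ft³ left
storage unit 3: place 22 ft³, 9 ft³ left
storage unit 5: place 50 ft³, 25 ft³ left
storage unit 1: place 13 ft³, 5 ft³ left
storage unit 6: place 51 ft³, 24 ft³ left
storage unit 4: place 10 ft³, 26 ft³ left
storage unit 4: place 14 ft³, 12 ft³ left
storage unit 7: place 43 ft³, 32 ft³ left
storage unit 5: place 16 ft³, 9 ft³ left
storage unit 8: place 40 ft³, 35 ft³ left
storage unit 9: place 39 ft³, 36 ft³ left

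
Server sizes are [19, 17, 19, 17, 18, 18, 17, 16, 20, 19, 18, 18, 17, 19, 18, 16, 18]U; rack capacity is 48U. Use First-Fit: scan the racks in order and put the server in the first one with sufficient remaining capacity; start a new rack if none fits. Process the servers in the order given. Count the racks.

19U → rack 1 (remaining 29U)
17U → rack 1 (remaining 12U)
19U → rack 2 (remaining 29U)
17U → rack 2 (remaining 12U)
18U → rack 3 (remaining 30U)
18U → rack 3 (remaining 12U)
17U → rack 4 (remaining 31U)
16U → rack 4 (remaining 15U)
20U → rack 5 (remaining 28U)
19U → rack 5 (remaining 9U)
18U → rack 6 (remaining 30U)
18U → rack 6 (remaining 12U)
17U → rack 7 (remaining 31U)
19U → rack 7 (remaining 12U)
18U → rack 8 (remaining 30U)
16U → rack 8 (remaining 14U)
18U → rack 9 (remaining 30U)
Final racks: [19,17] [19,17] [18,18] [17,16] [20,19] [18,18] [17,19] [18,16] [18].

9 racks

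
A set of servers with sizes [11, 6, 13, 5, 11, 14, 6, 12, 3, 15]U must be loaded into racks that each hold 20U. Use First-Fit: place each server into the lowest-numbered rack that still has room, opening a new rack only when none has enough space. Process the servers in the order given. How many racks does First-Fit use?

6

rack 1: place 11U, 9U left
rack 1: place 6U, 3U left
rack 2: place 13U, 7U left
rack 2: place 5U, 2U left
rack 3: place 11U, 9U left
rack 4: place 14U, 6U left
rack 3: place 6U, 3U left
rack 5: place 12U, 8U left
rack 1: place 3U, 0U left
rack 6: place 15U, 5U left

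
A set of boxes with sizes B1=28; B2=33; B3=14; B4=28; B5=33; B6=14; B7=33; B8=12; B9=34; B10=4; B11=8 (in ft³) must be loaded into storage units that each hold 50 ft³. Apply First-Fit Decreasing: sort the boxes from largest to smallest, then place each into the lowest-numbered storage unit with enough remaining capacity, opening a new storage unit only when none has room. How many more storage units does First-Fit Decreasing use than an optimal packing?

0

First-Fit Decreasing: [34,14] [33,14] [33,12,4] [33,8] [28] [28] → 6 storage units.
6 boxes exceed 25 ft³ (half the capacity), and no two of those can share a storage unit, so at least 6 storage units are needed.
So 6 is already optimal.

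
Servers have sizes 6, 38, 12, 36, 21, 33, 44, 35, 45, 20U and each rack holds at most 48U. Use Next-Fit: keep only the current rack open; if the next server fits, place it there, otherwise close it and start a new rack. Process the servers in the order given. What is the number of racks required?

Put 6U in rack 1; 42U remain.
Put 38U in rack 1; 4U remain.
Put 12U in rack 2; 36U remain.
Put 36U in rack 2; 0U remain.
Put 21U in rack 3; 27U remain.
Put 33U in rack 4; 15U remain.
Put 44U in rack 5; 4U remain.
Put 35U in rack 6; 13U remain.
Put 45U in rack 7; 3U remain.
Put 20U in rack 8; 28U remain.

8 racks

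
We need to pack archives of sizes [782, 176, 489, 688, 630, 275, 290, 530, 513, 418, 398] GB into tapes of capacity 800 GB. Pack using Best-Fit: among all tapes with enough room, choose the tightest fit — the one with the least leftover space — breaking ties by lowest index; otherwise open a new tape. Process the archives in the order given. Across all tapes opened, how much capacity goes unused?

2011

782 GB → tape 1 (remaining 18 GB)
176 GB → tape 2 (remaining 624 GB)
489 GB → tape 2 (remaining 135 GB)
688 GB → tape 3 (remaining 112 GB)
630 GB → tape 4 (remaining 170 GB)
275 GB → tape 5 (remaining 525 GB)
290 GB → tape 5 (remaining 235 GB)
530 GB → tape 6 (remaining 270 GB)
513 GB → tape 7 (remaining 287 GB)
418 GB → tape 8 (remaining 382 GB)
398 GB → tape 9 (remaining 402 GB)
9 tapes × 800 GB = 7200 GB; used 5189 GB; unused 2011 GB.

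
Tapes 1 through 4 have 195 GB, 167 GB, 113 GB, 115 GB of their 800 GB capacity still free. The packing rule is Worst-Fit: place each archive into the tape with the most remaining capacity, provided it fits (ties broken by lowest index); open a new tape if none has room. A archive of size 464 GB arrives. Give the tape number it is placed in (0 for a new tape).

No tape has ≥ 464 GB free, so a new tape is opened.

0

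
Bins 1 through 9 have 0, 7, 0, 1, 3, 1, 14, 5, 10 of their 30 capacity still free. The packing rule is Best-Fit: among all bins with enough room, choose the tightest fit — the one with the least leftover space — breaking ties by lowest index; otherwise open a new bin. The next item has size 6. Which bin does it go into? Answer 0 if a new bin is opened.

2

Bins with room: bin 2 (7), bin 7 (14), bin 9 (10).
Tightest fit is bin 2 with 7 free.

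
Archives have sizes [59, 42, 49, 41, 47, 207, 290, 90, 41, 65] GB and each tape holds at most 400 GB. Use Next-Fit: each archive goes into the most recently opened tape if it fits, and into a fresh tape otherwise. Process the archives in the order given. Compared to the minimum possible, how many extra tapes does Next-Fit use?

Next-Fit: [59,42,49,41,47] [207] [290,90] [41,65] → 4 tapes.
Total size 931 GB; any packing needs at least ⌈931/400⌉ = 3 tapes.
An optimal packing achieves that bound: [290,90] [207,65,59,49] [47,42,41,41] → 3 tapes.
Excess: 4 − 3 = 1.

1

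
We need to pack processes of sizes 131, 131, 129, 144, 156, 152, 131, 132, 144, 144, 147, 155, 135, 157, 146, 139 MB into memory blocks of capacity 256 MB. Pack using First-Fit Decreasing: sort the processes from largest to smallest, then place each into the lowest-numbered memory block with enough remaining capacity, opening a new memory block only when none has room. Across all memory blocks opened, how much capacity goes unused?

1823

Sorted descending: 157, 156, 155, 152, 147, 146, 144, 144, 144, 139, 135, 132, 131, 131, 131, 129.
memory block 1: place 157 MB, 99 MB left
memory block 2: place 156 MB, 100 MB left
memory block 3: place 155 MB, 101 MB left
memory block 4: place 152 MB, 104 MB left
memory block 5: place 147 MB, 109 MB left
memory block 6: place 146 MB, 110 MB left
memory block 7: place 144 MB, 112 MB left
memory block 8: place 144 MB, 112 MB left
memory block 9: place 144 MB, 112 MB left
memory block 10: place 139 MB, 117 MB left
memory block 11: place 135 MB, 121 MB left
memory block 12: place 132 MB, 124 MB left
memory block 13: place 131 MB, 125 MB left
memory block 14: place 131 MB, 125 MB left
memory block 15: place 131 MB, 125 MB left
memory block 16: place 129 MB, 127 MB left
16 memory blocks × 256 MB = 4096 MB; used 2273 MB; unused 1823 MB.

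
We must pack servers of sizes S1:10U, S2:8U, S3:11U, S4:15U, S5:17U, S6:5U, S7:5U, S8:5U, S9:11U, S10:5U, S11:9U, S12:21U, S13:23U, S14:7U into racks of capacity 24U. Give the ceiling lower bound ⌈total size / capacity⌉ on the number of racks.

Total size = 10 + 8 + 11 + 15 + 17 + 5 + 5 + 5 + 11 + 5 + 9 + 21 + 23 + 7 = 152U.
⌈152 / 24⌉ = 7.

7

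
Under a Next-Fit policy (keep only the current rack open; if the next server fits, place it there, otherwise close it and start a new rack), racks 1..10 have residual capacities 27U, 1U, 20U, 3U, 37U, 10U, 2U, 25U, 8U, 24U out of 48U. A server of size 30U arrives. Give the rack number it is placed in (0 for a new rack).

Next-Fit only looks at rack 10, which has 24U free.
30U does not fit, so a new rack is opened.

0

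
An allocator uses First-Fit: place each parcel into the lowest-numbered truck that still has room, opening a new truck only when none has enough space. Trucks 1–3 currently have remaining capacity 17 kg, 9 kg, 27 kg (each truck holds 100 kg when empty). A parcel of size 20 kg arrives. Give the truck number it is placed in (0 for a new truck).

Trucks with room: truck 3 (27 kg).
The first with room is truck 3.

3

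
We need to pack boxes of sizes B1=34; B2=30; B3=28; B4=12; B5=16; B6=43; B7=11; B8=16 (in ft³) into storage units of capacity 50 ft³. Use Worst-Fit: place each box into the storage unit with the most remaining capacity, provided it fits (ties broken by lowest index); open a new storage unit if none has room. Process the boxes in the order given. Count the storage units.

5 storage units

Put B1 (34 ft³) in storage unit 1; 16 ft³ remain.
Put B2 (30 ft³) in storage unit 2; 20 ft³ remain.
Put B3 (28 ft³) in storage unit 3; 22 ft³ remain.
Put B4 (12 ft³) in storage unit 3; 10 ft³ remain.
Put B5 (16 ft³) in storage unit 2; 4 ft³ remain.
Put B6 (43 ft³) in storage unit 4; 7 ft³ remain.
Put B7 (11 ft³) in storage unit 1; 5 ft³ remain.
Put B8 (16 ft³) in storage unit 5; 34 ft³ remain.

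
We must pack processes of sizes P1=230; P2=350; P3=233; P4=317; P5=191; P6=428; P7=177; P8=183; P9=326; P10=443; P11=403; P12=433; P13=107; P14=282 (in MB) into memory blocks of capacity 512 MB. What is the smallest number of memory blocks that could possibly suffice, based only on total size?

9 memory blocks

Total size = 230 + 350 + 233 + 317 + 191 + 428 + 177 + 183 + 326 + 443 + 403 + 433 + 107 + 282 = 4103 MB.
⌈4103 / 512⌉ = 9.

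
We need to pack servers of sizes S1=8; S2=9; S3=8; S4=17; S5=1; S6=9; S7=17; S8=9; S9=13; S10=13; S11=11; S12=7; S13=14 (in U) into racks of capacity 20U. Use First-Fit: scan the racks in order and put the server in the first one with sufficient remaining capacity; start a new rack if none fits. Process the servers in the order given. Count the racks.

8 racks

S1 (8U) → rack 1 (remaining 12U)
S2 (9U) → rack 1 (remaining 3U)
S3 (8U) → rack 2 (remaining 12U)
S4 (17U) → rack 3 (remaining 3U)
S5 (1U) → rack 1 (remaining 2U)
S6 (9U) → rack 2 (remaining 3U)
S7 (17U) → rack 4 (remaining 3U)
S8 (9U) → rack 5 (remaining 11U)
S9 (13U) → rack 6 (remaining 7U)
S10 (13U) → rack 7 (remaining 7U)
S11 (11U) → rack 5 (remaining 0U)
S12 (7U) → rack 6 (remaining 0U)
S13 (14U) → rack 8 (remaining 6U)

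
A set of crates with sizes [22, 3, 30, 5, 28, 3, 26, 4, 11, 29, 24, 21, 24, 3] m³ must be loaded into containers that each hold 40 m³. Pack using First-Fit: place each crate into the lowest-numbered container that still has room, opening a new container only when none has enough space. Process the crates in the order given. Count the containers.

8 containers

Put 22 m³ in container 1; 18 m³ remain.
Put 3 m³ in container 1; 15 m³ remain.
Put 30 m³ in container 2; 10 m³ remain.
Put 5 m³ in container 1; 10 m³ remain.
Put 28 m³ in container 3; 12 m³ remain.
Put 3 m³ in container 1; 7 m³ remain.
Put 26 m³ in container 4; 14 m³ remain.
Put 4 m³ in container 1; 3 m³ remain.
Put 11 m³ in container 3; 1 m³ remain.
Put 29 m³ in container 5; 11 m³ remain.
Put 24 m³ in container 6; 16 m³ remain.
Put 21 m³ in container 7; 19 m³ remain.
Put 24 m³ in container 8; 16 m³ remain.
Put 3 m³ in container 1; 0 m³ remain.
Final containers: [22,3,5,3,4,3] [30] [28,11] [26] [29] [24] [21] [24].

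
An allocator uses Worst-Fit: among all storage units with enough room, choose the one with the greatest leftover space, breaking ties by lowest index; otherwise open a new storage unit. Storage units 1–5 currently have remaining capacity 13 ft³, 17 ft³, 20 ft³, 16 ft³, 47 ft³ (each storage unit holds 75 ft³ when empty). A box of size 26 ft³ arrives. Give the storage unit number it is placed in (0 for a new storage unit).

Storage units with room: storage unit 5 (47 ft³).
Most room is storage unit 5 with 47 ft³ free.

5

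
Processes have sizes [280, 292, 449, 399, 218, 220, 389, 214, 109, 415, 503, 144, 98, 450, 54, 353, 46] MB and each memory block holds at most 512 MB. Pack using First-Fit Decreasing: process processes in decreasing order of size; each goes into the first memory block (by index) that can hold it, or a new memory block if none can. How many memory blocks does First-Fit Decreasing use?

Sorted descending: 503, 450, 449, 415, 399, 389, 353, 292, 280, 220, 218, 214, 144, 109, 98, 54, 46.
503 MB → memory block 1 (remaining 9 MB)
450 MB → memory block 2 (remaining 62 MB)
449 MB → memory block 3 (remaining 63 MB)
415 MB → memory block 4 (remaining 97 MB)
399 MB → memory block 5 (remaining 113 MB)
389 MB → memory block 6 (remaining 123 MB)
353 MB → memory block 7 (remaining 159 MB)
292 MB → memory block 8 (remaining 220 MB)
280 MB → memory block 9 (remaining 232 MB)
220 MB → memory block 8 (remaining 0 MB)
218 MB → memory block 9 (remaining 14 MB)
214 MB → memory block 10 (remaining 298 MB)
144 MB → memory block 7 (remaining 15 MB)
109 MB → memory block 5 (remaining 4 MB)
98 MB → memory block 6 (remaining 25 MB)
54 MB → memory block 2 (remaining 8 MB)
46 MB → memory block 3 (remaining 17 MB)

10 memory blocks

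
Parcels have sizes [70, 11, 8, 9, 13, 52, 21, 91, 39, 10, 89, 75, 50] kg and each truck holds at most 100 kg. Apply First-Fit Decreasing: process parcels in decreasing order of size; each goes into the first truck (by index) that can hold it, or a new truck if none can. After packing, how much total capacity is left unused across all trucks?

62

Sorted descending: 91, 89, 75, 70, 52, 50, 39, 21, 13, 11, 10, 9, 8.
truck 1: place 91 kg, 9 kg left
truck 2: place 89 kg, 11 kg left
truck 3: place 75 kg, 25 kg left
truck 4: place 70 kg, 30 kg left
truck 5: place 52 kg, 48 kg left
truck 6: place 50 kg, 50 kg left
truck 5: place 39 kg, 9 kg left
truck 3: place 21 kg, 4 kg left
truck 4: place 13 kg, 17 kg left
truck 2: place 11 kg, 0 kg left
truck 4: place 10 kg, 7 kg left
truck 1: place 9 kg, 0 kg left
truck 5: place 8 kg, 1 kg left
6 trucks × 100 kg = 600 kg; used 538 kg; unused 62 kg.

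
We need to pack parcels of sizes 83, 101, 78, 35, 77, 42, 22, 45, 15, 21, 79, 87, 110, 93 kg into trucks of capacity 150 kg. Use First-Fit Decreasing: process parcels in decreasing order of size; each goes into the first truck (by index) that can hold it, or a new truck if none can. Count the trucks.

Sorted descending: 110, 101, 93, 87, 83, 79, 78, 77, 45, 42, 35, 22, 21, 15.
110 kg → truck 1 (remaining 40 kg)
101 kg → truck 2 (remaining 49 kg)
93 kg → truck 3 (remaining 57 kg)
87 kg → truck 4 (remaining 63 kg)
83 kg → truck 5 (remaining 67 kg)
79 kg → truck 6 (remaining 71 kg)
78 kg → truck 7 (remaining 72 kg)
77 kg → truck 8 (remaining 73 kg)
45 kg → truck 2 (remaining 4 kg)
42 kg → truck 3 (remaining 15 kg)
35 kg → truck 1 (remaining 5 kg)
22 kg → truck 4 (remaining 41 kg)
21 kg → truck 4 (remaining 20 kg)
15 kg → truck 3 (remaining 0 kg)
Final trucks: [110,35] [101,45] [93,42,15] [87,22,21] [83] [79] [78] [77].

8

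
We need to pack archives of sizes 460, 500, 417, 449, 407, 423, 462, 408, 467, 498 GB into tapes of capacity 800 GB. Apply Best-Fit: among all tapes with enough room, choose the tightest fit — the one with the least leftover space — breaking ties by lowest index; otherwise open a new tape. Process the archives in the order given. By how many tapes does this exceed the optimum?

0

Best-Fit: [460] [500] [417] [449] [407] [423] [462] [408] [467] [498] → 10 tapes.
10 archives exceed 400 GB (half the capacity), and no two of those can share a tape, so at least 10 tapes are needed.
So 10 is already optimal.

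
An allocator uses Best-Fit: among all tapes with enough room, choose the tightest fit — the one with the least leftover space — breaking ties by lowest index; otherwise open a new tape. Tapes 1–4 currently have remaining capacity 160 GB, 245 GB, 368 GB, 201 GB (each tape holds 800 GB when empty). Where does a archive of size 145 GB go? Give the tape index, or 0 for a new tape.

1

Tapes with room: tape 1 (160 GB), tape 2 (245 GB), tape 3 (368 GB), tape 4 (201 GB).
Tightest fit is tape 1 with 160 GB free.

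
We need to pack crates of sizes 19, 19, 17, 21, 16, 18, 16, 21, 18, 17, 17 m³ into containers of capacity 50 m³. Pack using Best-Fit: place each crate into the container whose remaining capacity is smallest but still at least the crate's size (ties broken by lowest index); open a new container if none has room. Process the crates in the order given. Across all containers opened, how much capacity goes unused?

51

container 1: place 19 m³, 31 m³ left
container 1: place 19 m³, 12 m³ left
container 2: place 17 m³, 33 m³ left
container 2: place 21 m³, 12 m³ left
container 3: place 16 m³, 34 m³ left
container 3: place 18 m³, 16 m³ left
container 3: place 16 m³, 0 m³ left
container 4: place 21 m³, 29 m³ left
container 4: place 18 m³, 11 m³ left
container 5: place 17 m³, 33 m³ left
container 5: place 17 m³, 16 m³ left
5 containers × 50 m³ = 250 m³; used 199 m³; unused 51 m³.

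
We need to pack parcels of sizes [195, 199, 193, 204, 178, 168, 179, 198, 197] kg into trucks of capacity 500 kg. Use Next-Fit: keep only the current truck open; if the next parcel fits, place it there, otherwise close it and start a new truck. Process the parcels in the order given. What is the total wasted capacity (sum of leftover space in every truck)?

789

195 kg → truck 1 (remaining 305 kg)
199 kg → truck 1 (remaining 106 kg)
193 kg → truck 2 (remaining 307 kg)
204 kg → truck 2 (remaining 103 kg)
178 kg → truck 3 (remaining 322 kg)
168 kg → truck 3 (remaining 154 kg)
179 kg → truck 4 (remaining 321 kg)
198 kg → truck 4 (remaining 123 kg)
197 kg → truck 5 (remaining 303 kg)
5 trucks × 500 kg = 2500 kg; used 1711 kg; unused 789 kg.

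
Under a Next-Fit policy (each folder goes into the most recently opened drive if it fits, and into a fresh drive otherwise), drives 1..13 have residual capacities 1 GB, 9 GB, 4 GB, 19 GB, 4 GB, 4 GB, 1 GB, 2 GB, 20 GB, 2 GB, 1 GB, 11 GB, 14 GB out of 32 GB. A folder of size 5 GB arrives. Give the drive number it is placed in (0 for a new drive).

13

Next-Fit only looks at drive 13, which has 14 GB free.
5 GB fits there.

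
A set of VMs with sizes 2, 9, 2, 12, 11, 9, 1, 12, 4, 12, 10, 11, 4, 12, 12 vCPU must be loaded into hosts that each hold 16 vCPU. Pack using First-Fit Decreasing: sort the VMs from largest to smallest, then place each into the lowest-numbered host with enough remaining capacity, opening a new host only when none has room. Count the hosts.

Sorted descending: 12, 12, 12, 12, 12, 11, 11, 10, 9, 9, 4, 4, 2, 2, 1.
Put 12 vCPU in host 1; 4 vCPU remain.
Put 12 vCPU in host 2; 4 vCPU remain.
Put 12 vCPU in host 3; 4 vCPU remain.
Put 12 vCPU in host 4; 4 vCPU remain.
Put 12 vCPU in host 5; 4 vCPU remain.
Put 11 vCPU in host 6; 5 vCPU remain.
Put 11 vCPU in host 7; 5 vCPU remain.
Put 10 vCPU in host 8; 6 vCPU remain.
Put 9 vCPU in host 9; 7 vCPU remain.
Put 9 vCPU in host 10; 7 vCPU remain.
Put 4 vCPU in host 1; 0 vCPU remain.
Put 4 vCPU in host 2; 0 vCPU remain.
Put 2 vCPU in host 3; 2 vCPU remain.
Put 2 vCPU in host 3; 0 vCPU remain.
Put 1 vCPU in host 4; 3 vCPU remain.

10 hosts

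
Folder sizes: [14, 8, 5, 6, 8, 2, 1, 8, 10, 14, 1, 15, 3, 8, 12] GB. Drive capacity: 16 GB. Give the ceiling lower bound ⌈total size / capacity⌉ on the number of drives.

Total size = 14 + 8 + 5 + 6 + 8 + 2 + 1 + 8 + 10 + 14 + 1 + 15 + 3 + 8 + 12 = 115 GB.
⌈115 / 16⌉ = 8.

8 drives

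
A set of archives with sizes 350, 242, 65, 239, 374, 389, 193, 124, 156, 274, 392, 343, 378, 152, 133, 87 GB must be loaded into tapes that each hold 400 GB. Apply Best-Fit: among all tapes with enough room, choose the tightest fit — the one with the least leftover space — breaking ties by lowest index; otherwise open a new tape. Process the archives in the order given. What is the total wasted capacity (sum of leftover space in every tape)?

tape 1: place 350 GB, 50 GB left
tape 2: place 242 GB, 158 GB left
tape 2: place 65 GB, 93 GB left
tape 3: place 239 GB, 161 GB left
tape 4: place 374 GB, 26 GB left
tape 5: place 389 GB, 11 GB left
tape 6: place 193 GB, 207 GB left
tape 3: place 124 GB, 37 GB left
tape 6: place 156 GB, 51 GB left
tape 7: place 274 GB, 126 GB left
tape 8: place 392 GB, 8 GB left
tape 9: place 343 GB, 57 GB left
tape 10: place 378 GB, 22 GB left
tape 11: place 152 GB, 248 GB left
tape 11: place 133 GB, 115 GB left
tape 2: place 87 GB, 6 GB left
11 tapes × 400 GB = 4400 GB; used 3891 GB; unused 509 GB.

509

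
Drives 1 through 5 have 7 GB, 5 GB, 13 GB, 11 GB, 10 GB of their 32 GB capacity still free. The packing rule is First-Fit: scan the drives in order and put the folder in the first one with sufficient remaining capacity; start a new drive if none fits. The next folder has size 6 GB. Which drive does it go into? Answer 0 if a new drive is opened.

Drives with room: drive 1 (7 GB), drive 3 (13 GB), drive 4 (11 GB), drive 5 (10 GB).
The first with room is drive 1.

1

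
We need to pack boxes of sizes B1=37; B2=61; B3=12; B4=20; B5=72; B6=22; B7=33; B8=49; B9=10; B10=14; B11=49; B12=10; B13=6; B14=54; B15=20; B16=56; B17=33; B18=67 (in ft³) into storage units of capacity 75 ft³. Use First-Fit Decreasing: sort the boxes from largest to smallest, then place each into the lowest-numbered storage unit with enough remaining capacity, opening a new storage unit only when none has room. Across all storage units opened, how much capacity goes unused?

50

Sorted descending: 72, 67, 61, 56, 54, 49, 49, 37, 33, 33, 22, 20, 20, 14, 12, 10, 10, 6.
Put 72 ft³ in storage unit 1; 3 ft³ remain.
Put 67 ft³ in storage unit 2; 8 ft³ remain.
Put 61 ft³ in storage unit 3; 14 ft³ remain.
Put 56 ft³ in storage unit 4; 19 ft³ remain.
Put 54 ft³ in storage unit 5; 21 ft³ remain.
Put 49 ft³ in storage unit 6; 26 ft³ remain.
Put 49 ft³ in storage unit 7; 26 ft³ remain.
Put 37 ft³ in storage unit 8; 38 ft³ remain.
Put 33 ft³ in storage unit 8; 5 ft³ remain.
Put 33 ft³ in storage unit 9; 42 ft³ remain.
Put 22 ft³ in storage unit 6; 4 ft³ remain.
Put 20 ft³ in storage unit 5; 1 ft³ remain.
Put 20 ft³ in storage unit 7; 6 ft³ remain.
Put 14 ft³ in storage unit 3; 0 ft³ remain.
Put 12 ft³ in storage unit 4; 7 ft³ remain.
Put 10 ft³ in storage unit 9; 32 ft³ remain.
Put 10 ft³ in storage unit 9; 22 ft³ remain.
Put 6 ft³ in storage unit 2; 2 ft³ remain.
9 storage units × 75 ft³ = 675 ft³; used 625 ft³; unused 50 ft³.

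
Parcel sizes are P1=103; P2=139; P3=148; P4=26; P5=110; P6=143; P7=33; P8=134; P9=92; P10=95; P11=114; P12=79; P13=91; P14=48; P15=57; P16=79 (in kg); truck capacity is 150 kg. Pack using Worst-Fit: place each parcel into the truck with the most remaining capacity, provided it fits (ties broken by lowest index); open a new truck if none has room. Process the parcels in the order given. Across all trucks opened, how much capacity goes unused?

309

Put P1 (103 kg) in truck 1; 47 kg remain.
Put P2 (139 kg) in truck 2; 11 kg remain.
Put P3 (148 kg) in truck 3; 2 kg remain.
Put P4 (26 kg) in truck 1; 21 kg remain.
Put P5 (110 kg) in truck 4; 40 kg remain.
Put P6 (143 kg) in truck 5; 7 kg remain.
Put P7 (33 kg) in truck 4; 7 kg remain.
Put P8 (134 kg) in truck 6; 16 kg remain.
Put P9 (92 kg) in truck 7; 58 kg remain.
Put P10 (95 kg) in truck 8; 55 kg remain.
Put P11 (114 kg) in truck 9; 36 kg remain.
Put P12 (79 kg) in truck 10; 71 kg remain.
Put P13 (91 kg) in truck 11; 59 kg remain.
Put P14 (48 kg) in truck 10; 23 kg remain.
Put P15 (57 kg) in truck 11; 2 kg remain.
Put P16 (79 kg) in truck 12; 71 kg remain.
12 trucks × 150 kg = 1800 kg; used 1491 kg; unused 309 kg.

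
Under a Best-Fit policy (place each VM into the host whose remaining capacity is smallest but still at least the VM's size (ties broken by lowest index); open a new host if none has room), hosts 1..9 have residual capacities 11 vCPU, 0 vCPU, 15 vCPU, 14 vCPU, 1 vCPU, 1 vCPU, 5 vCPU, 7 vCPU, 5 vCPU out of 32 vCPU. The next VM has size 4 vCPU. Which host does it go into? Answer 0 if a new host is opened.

Hosts with room: host 1 (11 vCPU), host 3 (15 vCPU), host 4 (14 vCPU), host 7 (5 vCPU), host 8 (7 vCPU), host 9 (5 vCPU).
Tightest fit is host 7 with 5 vCPU free.

7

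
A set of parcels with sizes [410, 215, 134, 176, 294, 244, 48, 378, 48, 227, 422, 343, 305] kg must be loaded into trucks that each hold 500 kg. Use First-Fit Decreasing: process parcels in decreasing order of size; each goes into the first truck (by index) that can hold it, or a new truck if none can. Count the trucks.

Sorted descending: 422, 410, 378, 343, 305, 294, 244, 227, 215, 176, 134, 48, 48.
422 kg → truck 1 (remaining 78 kg)
410 kg → truck 2 (remaining 90 kg)
378 kg → truck 3 (remaining 122 kg)
343 kg → truck 4 (remaining 157 kg)
305 kg → truck 5 (remaining 195 kg)
294 kg → truck 6 (remaining 206 kg)
244 kg → truck 7 (remaining 256 kg)
227 kg → truck 7 (remaining 29 kg)
215 kg → truck 8 (remaining 285 kg)
176 kg → truck 5 (remaining 19 kg)
134 kg → truck 4 (remaining 23 kg)
48 kg → truck 1 (remaining 30 kg)
48 kg → truck 2 (remaining 42 kg)

8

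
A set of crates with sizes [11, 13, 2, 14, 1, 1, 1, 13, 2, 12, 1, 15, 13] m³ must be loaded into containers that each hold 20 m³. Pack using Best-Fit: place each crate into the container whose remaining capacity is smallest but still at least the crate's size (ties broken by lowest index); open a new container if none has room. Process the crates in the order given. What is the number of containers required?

7 containers

11 m³ → container 1 (remaining 9 m³)
13 m³ → container 2 (remaining 7 m³)
2 m³ → container 2 (remaining 5 m³)
14 m³ → container 3 (remaining 6 m³)
1 m³ → container 2 (remaining 4 m³)
1 m³ → container 2 (remaining 3 m³)
1 m³ → container 2 (remaining 2 m³)
13 m³ → container 4 (remaining 7 m³)
2 m³ → container 2 (remaining 0 m³)
12 m³ → container 5 (remaining 8 m³)
1 m³ → container 3 (remaining 5 m³)
15 m³ → container 6 (remaining 5 m³)
13 m³ → container 7 (remaining 7 m³)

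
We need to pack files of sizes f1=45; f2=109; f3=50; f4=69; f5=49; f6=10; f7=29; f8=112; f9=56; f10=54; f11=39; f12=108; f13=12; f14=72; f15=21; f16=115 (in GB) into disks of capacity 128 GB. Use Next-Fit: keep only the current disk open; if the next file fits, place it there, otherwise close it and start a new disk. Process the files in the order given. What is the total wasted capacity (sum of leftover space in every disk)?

disk 1: place f1 (45 GB), 83 GB left
disk 2: place f2 (109 GB), 19 GB left
disk 3: place f3 (50 GB), 78 GB left
disk 3: place f4 (69 GB), 9 GB left
disk 4: place f5 (49 GB), 79 GB left
disk 4: place f6 (10 GB), 69 GB left
disk 4: place f7 (29 GB), 40 GB left
disk 5: place f8 (112 GB), 16 GB left
disk 6: place f9 (56 GB), 72 GB left
disk 6: place f10 (54 GB), 18 GB left
disk 7: place f11 (39 GB), 89 GB left
disk 8: place f12 (108 GB), 20 GB left
disk 8: place f13 (12 GB), 8 GB left
disk 9: place f14 (72 GB), 56 GB left
disk 9: place f15 (21 GB), 35 GB left
disk 10: place f16 (115 GB), 13 GB left
10 disks × 128 GB = 1280 GB; used 950 GB; unused 330 GB.

330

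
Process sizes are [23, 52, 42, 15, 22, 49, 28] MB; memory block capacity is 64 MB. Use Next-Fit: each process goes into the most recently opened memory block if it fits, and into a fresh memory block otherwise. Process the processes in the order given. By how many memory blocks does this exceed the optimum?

2

Next-Fit: [23] [52] [42,15] [22] [49] [28] → 6 memory blocks.
Total size 231 MB; any packing needs at least ⌈231/64⌉ = 4 memory blocks.
An optimal packing achieves that bound: [52] [49,15] [42,22] [28,23] → 4 memory blocks.
Excess: 6 − 4 = 2.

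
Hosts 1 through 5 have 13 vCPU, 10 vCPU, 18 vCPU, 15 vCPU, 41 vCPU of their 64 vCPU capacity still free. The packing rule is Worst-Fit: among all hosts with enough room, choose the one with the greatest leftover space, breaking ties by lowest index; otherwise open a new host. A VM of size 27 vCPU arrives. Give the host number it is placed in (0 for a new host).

5

Hosts with room: host 5 (41 vCPU).
Most room is host 5 with 41 vCPU free.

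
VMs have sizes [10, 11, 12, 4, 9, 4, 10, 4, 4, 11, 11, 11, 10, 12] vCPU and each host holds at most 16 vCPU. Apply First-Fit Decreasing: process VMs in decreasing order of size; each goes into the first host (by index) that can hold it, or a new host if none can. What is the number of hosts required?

Sorted descending: 12, 12, 11, 11, 11, 11, 10, 10, 10, 9, 4, 4, 4, 4.
host 1: place 12 vCPU, 4 vCPU left
host 2: place 12 vCPU, 4 vCPU left
host 3: place 11 vCPU, 5 vCPU left
host 4: place 11 vCPU, 5 vCPU left
host 5: place 11 vCPU, 5 vCPU left
host 6: place 11 vCPU, 5 vCPU left
host 7: place 10 vCPU, 6 vCPU left
host 8: place 10 vCPU, 6 vCPU left
host 9: place 10 vCPU, 6 vCPU left
host 10: place 9 vCPU, 7 vCPU left
host 1: place 4 vCPU, 0 vCPU left
host 2: place 4 vCPU, 0 vCPU left
host 3: place 4 vCPU, 1 vCPU left
host 4: place 4 vCPU, 1 vCPU left
Final hosts: [12,4] [12,4] [11,4] [11,4] [11] [11] [10] [10] [10] [9].

10 hosts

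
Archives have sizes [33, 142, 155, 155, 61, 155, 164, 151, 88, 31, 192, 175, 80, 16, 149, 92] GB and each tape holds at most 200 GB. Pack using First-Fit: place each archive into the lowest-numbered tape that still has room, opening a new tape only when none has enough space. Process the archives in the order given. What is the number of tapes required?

11

33 GB → tape 1 (remaining 167 GB)
142 GB → tape 1 (remaining 25 GB)
155 GB → tape 2 (remaining 45 GB)
155 GB → tape 3 (remaining 45 GB)
61 GB → tape 4 (remaining 139 GB)
155 GB → tape 5 (remaining 45 GB)
164 GB → tape 6 (remaining 36 GB)
151 GB → tape 7 (remaining 49 GB)
88 GB → tape 4 (remaining 51 GB)
31 GB → tape 2 (remaining 14 GB)
192 GB → tape 8 (remaining 8 GB)
175 GB → tape 9 (remaining 25 GB)
80 GB → tape 10 (remaining 120 GB)
16 GB → tape 1 (remaining 9 GB)
149 GB → tape 11 (remaining 51 GB)
92 GB → tape 10 (remaining 28 GB)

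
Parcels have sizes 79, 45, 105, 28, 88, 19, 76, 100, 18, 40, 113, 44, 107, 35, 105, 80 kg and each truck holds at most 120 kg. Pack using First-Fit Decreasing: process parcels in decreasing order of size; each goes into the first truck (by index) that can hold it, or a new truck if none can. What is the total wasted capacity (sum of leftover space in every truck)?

Sorted descending: 113, 107, 105, 105, 100, 88, 80, 79, 76, 45, 44, 40, 35, 28, 19, 18.
113 kg → truck 1 (remaining 7 kg)
107 kg → truck 2 (remaining 13 kg)
105 kg → truck 3 (remaining 15 kg)
105 kg → truck 4 (remaining 15 kg)
100 kg → truck 5 (remaining 20 kg)
88 kg → truck 6 (remaining 32 kg)
80 kg → truck 7 (remaining 40 kg)
79 kg → truck 8 (remaining 41 kg)
76 kg → truck 9 (remaining 44 kg)
45 kg → truck 10 (remaining 75 kg)
44 kg → truck 9 (remaining 0 kg)
40 kg → truck 7 (remaining 0 kg)
35 kg → truck 8 (remaining 6 kg)
28 kg → truck 6 (remaining 4 kg)
19 kg → truck 5 (remaining 1 kg)
18 kg → truck 10 (remaining 57 kg)
10 trucks × 120 kg = 1200 kg; used 1082 kg; unused 118 kg.

118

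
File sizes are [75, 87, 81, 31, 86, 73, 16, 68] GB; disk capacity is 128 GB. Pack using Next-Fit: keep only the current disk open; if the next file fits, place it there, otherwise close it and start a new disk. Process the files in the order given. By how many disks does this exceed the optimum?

0

Next-Fit: [75] [87] [81,31] [86] [73,16] [68] → 6 disks.
6 files exceed 64 GB (half the capacity), and no two of those can share a disk, so at least 6 disks are needed.
So 6 is already optimal.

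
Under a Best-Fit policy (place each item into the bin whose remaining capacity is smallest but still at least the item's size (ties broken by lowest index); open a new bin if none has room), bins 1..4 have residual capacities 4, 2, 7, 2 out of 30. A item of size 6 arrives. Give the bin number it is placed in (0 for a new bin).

Bins with room: bin 3 (7).
Tightest fit is bin 3 with 7 free.

3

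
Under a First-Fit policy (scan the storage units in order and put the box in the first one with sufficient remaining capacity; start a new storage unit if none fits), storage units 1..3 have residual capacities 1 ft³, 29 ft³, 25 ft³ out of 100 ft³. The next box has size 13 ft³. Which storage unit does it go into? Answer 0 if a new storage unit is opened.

2

Storage units with room: storage unit 2 (29 ft³), storage unit 3 (25 ft³).
The first with room is storage unit 2.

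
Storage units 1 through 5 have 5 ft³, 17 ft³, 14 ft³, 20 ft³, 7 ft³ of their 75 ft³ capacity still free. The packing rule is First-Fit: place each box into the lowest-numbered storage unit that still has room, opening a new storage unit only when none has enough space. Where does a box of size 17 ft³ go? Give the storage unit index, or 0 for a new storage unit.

2

Storage units with room: storage unit 2 (17 ft³), storage unit 4 (20 ft³).
The first with room is storage unit 2.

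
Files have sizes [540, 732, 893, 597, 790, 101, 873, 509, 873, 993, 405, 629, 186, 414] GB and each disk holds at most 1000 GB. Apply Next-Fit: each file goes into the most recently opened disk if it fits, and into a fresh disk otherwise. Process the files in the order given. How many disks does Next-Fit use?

540 GB → disk 1 (remaining 460 GB)
732 GB → disk 2 (remaining 268 GB)
893 GB → disk 3 (remaining 107 GB)
597 GB → disk 4 (remaining 403 GB)
790 GB → disk 5 (remaining 210 GB)
101 GB → disk 5 (remaining 109 GB)
873 GB → disk 6 (remaining 127 GB)
509 GB → disk 7 (remaining 491 GB)
873 GB → disk 8 (remaining 127 GB)
993 GB → disk 9 (remaining 7 GB)
405 GB → disk 10 (remaining 595 GB)
629 GB → disk 11 (remaining 371 GB)
186 GB → disk 11 (remaining 185 GB)
414 GB → disk 12 (remaining 586 GB)
Final disks: [540] [732] [893] [597] [790,101] [873] [509] [873] [993] [405] [629,186] [414].

12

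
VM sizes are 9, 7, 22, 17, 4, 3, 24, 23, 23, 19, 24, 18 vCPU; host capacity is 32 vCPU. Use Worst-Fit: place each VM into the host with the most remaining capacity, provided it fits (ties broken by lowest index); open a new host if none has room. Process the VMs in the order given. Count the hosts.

9 hosts

9 vCPU → host 1 (remaining 23 vCPU)
7 vCPU → host 1 (remaining 16 vCPU)
22 vCPU → host 2 (remaining 10 vCPU)
17 vCPU → host 3 (remaining 15 vCPU)
4 vCPU → host 1 (remaining 12 vCPU)
3 vCPU → host 3 (remaining 12 vCPU)
24 vCPU → host 4 (remaining 8 vCPU)
23 vCPU → host 5 (remaining 9 vCPU)
23 vCPU → host 6 (remaining 9 vCPU)
19 vCPU → host 7 (remaining 13 vCPU)
24 vCPU → host 8 (remaining 8 vCPU)
18 vCPU → host 9 (remaining 14 vCPU)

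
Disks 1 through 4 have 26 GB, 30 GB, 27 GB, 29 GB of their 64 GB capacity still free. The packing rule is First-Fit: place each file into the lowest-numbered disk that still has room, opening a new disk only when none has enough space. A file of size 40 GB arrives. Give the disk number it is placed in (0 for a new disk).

0

No disk has ≥ 40 GB free, so a new disk is opened.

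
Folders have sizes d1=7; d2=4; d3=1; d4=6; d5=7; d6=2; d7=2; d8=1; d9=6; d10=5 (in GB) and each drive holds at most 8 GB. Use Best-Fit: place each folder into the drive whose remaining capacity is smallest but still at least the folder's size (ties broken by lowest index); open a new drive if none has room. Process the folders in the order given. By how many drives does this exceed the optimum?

0

Best-Fit: [7,1] [4,2] [6,2] [7,1] [6] [5] → 6 drives.
Total size 41 GB; any packing needs at least ⌈41/8⌉ = 6 drives.
So 6 is already optimal.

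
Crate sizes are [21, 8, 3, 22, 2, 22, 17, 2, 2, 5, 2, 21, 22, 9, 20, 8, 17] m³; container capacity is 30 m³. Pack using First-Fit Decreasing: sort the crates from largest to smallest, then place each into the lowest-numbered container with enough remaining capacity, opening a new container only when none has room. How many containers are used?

Sorted descending: 22, 22, 22, 21, 21, 20, 17, 17, 9, 8, 8, 5, 3, 2, 2, 2, 2.
container 1: place 22 m³, 8 m³ left
container 2: place 22 m³, 8 m³ left
container 3: place 22 m³, 8 m³ left
container 4: place 21 m³, 9 m³ left
container 5: place 21 m³, 9 m³ left
container 6: place 20 m³, 10 m³ left
container 7: place 17 m³, 13 m³ left
container 8: place 17 m³, 13 m³ left
container 4: place 9 m³, 0 m³ left
container 1: place 8 m³, 0 m³ left
container 2: place 8 m³, 0 m³ left
container 3: place 5 m³, 3 m³ left
container 3: place 3 m³, 0 m³ left
container 5: place 2 m³, 7 m³ left
container 5: place 2 m³, 5 m³ left
container 5: place 2 m³, 3 m³ left
container 5: place 2 m³, 1 m³ left
Final containers: [22,8] [22,8] [22,5,3] [21,9] [21,2,2,2,2] [20] [17] [17].

8 containers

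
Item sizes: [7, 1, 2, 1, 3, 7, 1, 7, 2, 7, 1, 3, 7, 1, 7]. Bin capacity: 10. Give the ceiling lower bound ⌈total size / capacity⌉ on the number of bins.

Total size = 7 + 1 + 2 + 1 + 3 + 7 + 1 + 7 + 2 + 7 + 1 + 3 + 7 + 1 + 7 = 57.
⌈57 / 10⌉ = 6.

6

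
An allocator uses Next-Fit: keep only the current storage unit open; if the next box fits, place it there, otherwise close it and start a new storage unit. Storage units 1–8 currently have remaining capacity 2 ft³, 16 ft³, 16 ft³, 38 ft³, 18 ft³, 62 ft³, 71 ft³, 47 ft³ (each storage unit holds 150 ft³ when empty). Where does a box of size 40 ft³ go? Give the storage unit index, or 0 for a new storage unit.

8

Next-Fit only looks at storage unit 8, which has 47 ft³ free.
40 ft³ fits there.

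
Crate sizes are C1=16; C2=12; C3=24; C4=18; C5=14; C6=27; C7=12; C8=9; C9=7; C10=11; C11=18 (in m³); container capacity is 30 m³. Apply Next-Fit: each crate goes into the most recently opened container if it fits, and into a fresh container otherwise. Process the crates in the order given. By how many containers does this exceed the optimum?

1

Next-Fit: [16,12] [24] [18] [14] [27] [12,9,7] [11,18] → 7 containers.
Total size 168 m³; any packing needs at least ⌈168/30⌉ = 6 containers.
An optimal packing achieves that bound: [27] [24] [18,12] [18,12] [16,14] [11,9,7] → 6 containers.
Excess: 7 − 6 = 1.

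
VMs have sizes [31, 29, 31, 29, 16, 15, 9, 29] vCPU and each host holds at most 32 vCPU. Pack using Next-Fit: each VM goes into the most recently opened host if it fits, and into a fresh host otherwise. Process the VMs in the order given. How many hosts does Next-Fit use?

host 1: place 31 vCPU, 1 vCPU left
host 2: place 29 vCPU, 3 vCPU left
host 3: place 31 vCPU, 1 vCPU left
host 4: place 29 vCPU, 3 vCPU left
host 5: place 16 vCPU, 16 vCPU left
host 5: place 15 vCPU, 1 vCPU left
host 6: place 9 vCPU, 23 vCPU left
host 7: place 29 vCPU, 3 vCPU left

7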